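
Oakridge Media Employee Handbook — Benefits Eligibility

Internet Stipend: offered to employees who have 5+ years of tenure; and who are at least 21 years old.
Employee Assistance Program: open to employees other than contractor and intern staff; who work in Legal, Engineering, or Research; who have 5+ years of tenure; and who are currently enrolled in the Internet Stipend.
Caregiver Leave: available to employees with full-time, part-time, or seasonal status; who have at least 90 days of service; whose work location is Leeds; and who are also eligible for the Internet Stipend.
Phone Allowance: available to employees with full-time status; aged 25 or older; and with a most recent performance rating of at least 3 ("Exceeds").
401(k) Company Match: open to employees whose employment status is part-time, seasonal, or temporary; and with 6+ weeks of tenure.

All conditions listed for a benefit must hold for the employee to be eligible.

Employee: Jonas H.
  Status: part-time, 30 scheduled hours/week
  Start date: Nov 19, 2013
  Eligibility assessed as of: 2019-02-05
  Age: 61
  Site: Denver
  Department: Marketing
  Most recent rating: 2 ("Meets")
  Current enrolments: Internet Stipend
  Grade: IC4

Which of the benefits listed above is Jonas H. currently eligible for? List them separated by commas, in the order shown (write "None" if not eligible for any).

Internet Stipend, 401(k) Company Match

Service from Nov 19, 2013 to 2019-02-05: 1904 days.
Internet Stipend — service 1904 days ≥ 5 years (≈1825 days) ✓; age 61 ≥ 21 ✓ → eligible.
Employee Assistance Program — status part-time ✓ (not excluded); dept Marketing ✗ → not eligible.
Caregiver Leave — status part-time ✓; service 1904 days ≥ 90 days ✓; site Denver ✗ (not Leeds) → not eligible.
Phone Allowance — status part-time ✗ (requires full-time) → not eligible.
401(k) Company Match — status part-time ✓; service 1904 days ≥ 6 weeks (≈42 days) ✓ → eligible.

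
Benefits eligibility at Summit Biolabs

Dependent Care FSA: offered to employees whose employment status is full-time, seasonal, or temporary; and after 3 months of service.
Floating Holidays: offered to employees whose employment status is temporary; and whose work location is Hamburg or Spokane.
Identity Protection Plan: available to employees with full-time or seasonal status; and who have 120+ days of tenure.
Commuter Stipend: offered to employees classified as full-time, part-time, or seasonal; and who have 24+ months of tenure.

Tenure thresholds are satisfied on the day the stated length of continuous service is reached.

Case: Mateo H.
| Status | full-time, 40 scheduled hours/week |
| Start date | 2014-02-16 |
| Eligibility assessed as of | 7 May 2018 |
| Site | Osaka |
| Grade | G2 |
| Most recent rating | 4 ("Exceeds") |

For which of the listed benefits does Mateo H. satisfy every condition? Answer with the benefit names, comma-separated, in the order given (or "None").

Service from 2014-02-16 to 7 May 2018: 1541 days.
Dependent Care FSA — status full-time ✓; service 1541 days ≥ 3 months (≈90 days) ✓ → eligible.
Floating Holidays — status full-time ✗ (requires temporary) → not eligible.
Identity Protection Plan — status full-time ✓; service 1541 days ≥ 120 days ✓ → eligible.
Commuter Stipend — status full-time ✓; service 1541 days ≥ 24 months (≈720 days) ✓ → eligible.

Dependent Care FSA, Identity Protection Plan, Commuter Stipend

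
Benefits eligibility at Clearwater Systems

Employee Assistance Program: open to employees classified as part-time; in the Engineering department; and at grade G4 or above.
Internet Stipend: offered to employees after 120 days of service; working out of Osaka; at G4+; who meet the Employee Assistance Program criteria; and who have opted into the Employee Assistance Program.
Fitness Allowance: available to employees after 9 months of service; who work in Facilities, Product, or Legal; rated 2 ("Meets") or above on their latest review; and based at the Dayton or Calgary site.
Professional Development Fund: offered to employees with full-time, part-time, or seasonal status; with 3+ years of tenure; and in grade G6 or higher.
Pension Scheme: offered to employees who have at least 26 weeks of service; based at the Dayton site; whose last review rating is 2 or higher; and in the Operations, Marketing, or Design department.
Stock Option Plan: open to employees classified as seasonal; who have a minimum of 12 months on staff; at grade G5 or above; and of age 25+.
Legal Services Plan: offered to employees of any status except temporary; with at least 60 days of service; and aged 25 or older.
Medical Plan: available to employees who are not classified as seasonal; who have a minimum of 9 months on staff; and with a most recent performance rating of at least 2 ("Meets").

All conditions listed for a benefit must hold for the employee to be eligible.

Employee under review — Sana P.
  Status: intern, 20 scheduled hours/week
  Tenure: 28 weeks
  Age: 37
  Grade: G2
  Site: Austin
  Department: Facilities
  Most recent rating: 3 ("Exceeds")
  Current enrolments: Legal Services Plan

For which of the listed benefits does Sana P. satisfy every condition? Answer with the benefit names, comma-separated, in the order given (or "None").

Legal Services Plan

Employee Assistance Program — status intern ✗ (requires part-time) → not eligible.
Internet Stipend — service 28 weeks ≥ 120 days ✓; site Austin ✗ (not Osaka) → not eligible.
Fitness Allowance — service 28 weeks < 9 months (≈270 days) ✗ → not eligible.
Professional Development Fund — status intern ✗ (requires full-time, part-time, or seasonal) → not eligible.
Pension Scheme — service 28 weeks ≥ 26 weeks ✓; site Austin ✗ (not Dayton) → not eligible.
Stock Option Plan — status intern ✗ (requires seasonal) → not eligible.
Legal Services Plan — status intern ✓ (not excluded); service 28 weeks ≥ 60 days ✓; age 37 ≥ 25 ✓ → eligible.
Medical Plan — status intern ✓ (not excluded); service 28 weeks < 9 months (≈270 days) ✗ → not eligible.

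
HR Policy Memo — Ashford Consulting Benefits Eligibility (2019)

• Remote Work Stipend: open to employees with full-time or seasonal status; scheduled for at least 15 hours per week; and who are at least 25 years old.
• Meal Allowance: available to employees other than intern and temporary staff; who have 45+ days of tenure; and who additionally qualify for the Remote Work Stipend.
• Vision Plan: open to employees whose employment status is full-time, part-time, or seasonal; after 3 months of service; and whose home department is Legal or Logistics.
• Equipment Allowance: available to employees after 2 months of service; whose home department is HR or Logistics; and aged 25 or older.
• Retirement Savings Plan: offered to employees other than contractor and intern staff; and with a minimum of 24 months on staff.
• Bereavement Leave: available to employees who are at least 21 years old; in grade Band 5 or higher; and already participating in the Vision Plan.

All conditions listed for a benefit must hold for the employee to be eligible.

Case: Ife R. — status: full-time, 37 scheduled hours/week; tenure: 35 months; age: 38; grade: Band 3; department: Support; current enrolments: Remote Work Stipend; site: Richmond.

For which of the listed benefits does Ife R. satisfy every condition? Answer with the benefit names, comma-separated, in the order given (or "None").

Remote Work Stipend — status full-time ✓; 37 hrs/wk ≥ 15 ✓; age 38 ≥ 25 ✓ → eligible.
Meal Allowance — status full-time ✓ (not excluded); service 35 months ≥ 45 days ✓; eligible for Remote Work Stipend ✓ → eligible.
Vision Plan — status full-time ✓; service 35 months ≥ 3 months ✓; dept Support ✗ → not eligible.
Equipment Allowance — service 35 months ≥ 2 months ✓; dept Support ✗ → not eligible.
Retirement Savings Plan — status full-time ✓ (not excluded); service 35 months ≥ 24 months ✓ → eligible.
Bereavement Leave — age 38 ≥ 21 ✓; grade Band 3 < Band 5 ✗ → not eligible.

Remote Work Stipend, Meal Allowance, Retirement Savings Plan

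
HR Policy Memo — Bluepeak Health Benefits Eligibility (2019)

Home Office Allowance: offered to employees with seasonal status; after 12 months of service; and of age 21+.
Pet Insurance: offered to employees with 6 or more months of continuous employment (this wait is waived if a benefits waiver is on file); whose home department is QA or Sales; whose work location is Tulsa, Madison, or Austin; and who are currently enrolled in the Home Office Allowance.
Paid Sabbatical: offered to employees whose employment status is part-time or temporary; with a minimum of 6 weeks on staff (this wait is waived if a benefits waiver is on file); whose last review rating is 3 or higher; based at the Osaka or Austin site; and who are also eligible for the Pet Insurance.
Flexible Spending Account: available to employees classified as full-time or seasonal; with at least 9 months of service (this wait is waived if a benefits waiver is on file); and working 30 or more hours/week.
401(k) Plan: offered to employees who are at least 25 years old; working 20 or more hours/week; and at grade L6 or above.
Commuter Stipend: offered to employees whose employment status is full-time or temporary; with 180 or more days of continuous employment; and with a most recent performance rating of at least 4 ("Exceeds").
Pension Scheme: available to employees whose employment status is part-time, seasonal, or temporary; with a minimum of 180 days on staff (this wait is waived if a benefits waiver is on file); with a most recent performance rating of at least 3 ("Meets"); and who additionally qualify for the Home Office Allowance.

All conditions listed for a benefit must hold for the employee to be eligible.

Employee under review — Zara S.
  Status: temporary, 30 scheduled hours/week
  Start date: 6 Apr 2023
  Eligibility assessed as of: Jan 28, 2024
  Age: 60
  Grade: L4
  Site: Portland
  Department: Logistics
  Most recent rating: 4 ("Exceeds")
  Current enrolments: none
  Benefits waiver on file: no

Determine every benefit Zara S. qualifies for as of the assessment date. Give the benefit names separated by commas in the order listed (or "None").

Commuter Stipend

Service from 6 Apr 2023 to Jan 28, 2024: 297 days.
Home Office Allowance — status temporary ✗ (requires seasonal) → not eligible.
Pet Insurance — no waiver, service 297 days ≥ 6 months (≈180 days) ✓; dept Logistics ✗ → not eligible.
Paid Sabbatical — status temporary ✓; no waiver, service 297 days ≥ 6 weeks (≈42 days) ✓; rating 4 ≥ 3 ✓; site Portland ✗ (not Osaka or Austin) → not eligible.
Flexible Spending Account — status temporary ✗ (requires full-time or seasonal) → not eligible.
401(k) Plan — age 60 ≥ 25 ✓; 30 hrs/wk ≥ 20 ✓; grade L4 < L6 ✗ → not eligible.
Commuter Stipend — status temporary ✓; service 297 days ≥ 180 days ✓; rating 4 ≥ 4 ✓ → eligible.
Pension Scheme — status temporary ✓; no waiver, service 297 days ≥ 180 days ✓; rating 4 ≥ 3 ✓; not eligible for Home Office Allowance ✗ → not eligible.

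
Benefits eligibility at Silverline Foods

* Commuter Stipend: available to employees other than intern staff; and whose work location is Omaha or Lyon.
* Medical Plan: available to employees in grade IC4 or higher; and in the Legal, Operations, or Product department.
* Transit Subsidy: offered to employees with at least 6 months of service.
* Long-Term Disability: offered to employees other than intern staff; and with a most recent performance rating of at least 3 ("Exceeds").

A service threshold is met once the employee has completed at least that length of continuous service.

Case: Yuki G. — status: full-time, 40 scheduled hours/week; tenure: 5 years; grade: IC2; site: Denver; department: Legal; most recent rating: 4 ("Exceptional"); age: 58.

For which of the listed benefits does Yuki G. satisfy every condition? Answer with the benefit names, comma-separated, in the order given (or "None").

Transit Subsidy, Long-Term Disability

Commuter Stipend — status full-time ✓ (not excluded); site Denver ✗ (not Omaha or Lyon) → not eligible.
Medical Plan — grade IC2 < IC4 ✗ → not eligible.
Transit Subsidy — service 5 years ≥ 6 months (≈180 days) ✓ → eligible.
Long-Term Disability — status full-time ✓ (not excluded); rating 4 ≥ 3 ✓ → eligible.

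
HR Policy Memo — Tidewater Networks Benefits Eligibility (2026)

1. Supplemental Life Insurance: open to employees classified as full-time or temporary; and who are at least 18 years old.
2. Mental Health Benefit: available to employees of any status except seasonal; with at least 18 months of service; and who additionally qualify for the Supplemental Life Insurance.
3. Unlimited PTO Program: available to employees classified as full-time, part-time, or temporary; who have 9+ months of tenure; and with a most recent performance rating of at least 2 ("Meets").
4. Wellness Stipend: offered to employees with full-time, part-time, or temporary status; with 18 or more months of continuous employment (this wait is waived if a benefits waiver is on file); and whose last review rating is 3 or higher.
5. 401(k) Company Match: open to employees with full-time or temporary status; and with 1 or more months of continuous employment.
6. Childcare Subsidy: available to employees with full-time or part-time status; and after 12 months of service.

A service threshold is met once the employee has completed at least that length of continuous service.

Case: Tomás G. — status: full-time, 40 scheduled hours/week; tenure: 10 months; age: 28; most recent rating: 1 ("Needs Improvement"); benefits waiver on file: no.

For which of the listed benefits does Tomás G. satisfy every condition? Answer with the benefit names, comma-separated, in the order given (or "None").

Supplemental Life Insurance — status full-time ✓; age 28 ≥ 18 ✓ → eligible.
Mental Health Benefit — status full-time ✓ (not excluded); service 10 months < 18 months ✗ → not eligible.
Unlimited PTO Program — status full-time ✓; service 10 months ≥ 9 months ✓; rating 1 < 2 ✗ → not eligible.
Wellness Stipend — status full-time ✓; no waiver, service 10 months < 18 months ✗ → not eligible.
401(k) Company Match — status full-time ✓; service 10 months ≥ 1 month ✓ → eligible.
Childcare Subsidy — status full-time ✓; service 10 months < 12 months ✗ → not eligible.

Supplemental Life Insurance, 401(k) Company Match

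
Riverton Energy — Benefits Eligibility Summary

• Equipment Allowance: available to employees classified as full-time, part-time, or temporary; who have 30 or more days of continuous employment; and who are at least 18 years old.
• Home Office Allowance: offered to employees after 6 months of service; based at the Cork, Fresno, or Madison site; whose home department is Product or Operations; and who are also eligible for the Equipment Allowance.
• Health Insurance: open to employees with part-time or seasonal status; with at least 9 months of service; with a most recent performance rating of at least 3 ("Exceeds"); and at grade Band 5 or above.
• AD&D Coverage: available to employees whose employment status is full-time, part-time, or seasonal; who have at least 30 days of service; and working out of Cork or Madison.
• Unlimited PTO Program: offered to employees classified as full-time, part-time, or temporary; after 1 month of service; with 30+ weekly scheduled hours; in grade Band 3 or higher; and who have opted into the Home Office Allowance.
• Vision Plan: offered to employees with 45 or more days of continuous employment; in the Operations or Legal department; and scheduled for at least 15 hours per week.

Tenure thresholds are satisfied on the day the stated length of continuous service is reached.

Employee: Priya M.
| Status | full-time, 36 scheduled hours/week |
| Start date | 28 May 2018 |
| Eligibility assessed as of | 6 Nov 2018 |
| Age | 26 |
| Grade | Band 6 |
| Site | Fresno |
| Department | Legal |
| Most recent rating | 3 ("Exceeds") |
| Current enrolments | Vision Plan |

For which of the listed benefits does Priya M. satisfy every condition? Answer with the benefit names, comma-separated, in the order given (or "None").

Equipment Allowance, Vision Plan

Service from 28 May 2018 to 6 Nov 2018: 162 days.
Equipment Allowance — status full-time ✓; service 162 days ≥ 30 days ✓; age 26 ≥ 18 ✓ → eligible.
Home Office Allowance — service 162 days < 6 months (≈180 days) ✗ → not eligible.
Health Insurance — status full-time ✗ (requires part-time or seasonal) → not eligible.
AD&D Coverage — status full-time ✓; service 162 days ≥ 30 days ✓; site Fresno ✗ (not Cork or Madison) → not eligible.
Unlimited PTO Program — status full-time ✓; service 162 days ≥ 1 month (≈30 days) ✓; 36 hrs/wk ≥ 30 ✓; grade Band 6 ≥ Band 3 ✓; not enrolled in Home Office Allowance ✗ → not eligible.
Vision Plan — service 162 days ≥ 45 days ✓; dept Legal ✓; 36 hrs/wk ≥ 15 ✓ → eligible.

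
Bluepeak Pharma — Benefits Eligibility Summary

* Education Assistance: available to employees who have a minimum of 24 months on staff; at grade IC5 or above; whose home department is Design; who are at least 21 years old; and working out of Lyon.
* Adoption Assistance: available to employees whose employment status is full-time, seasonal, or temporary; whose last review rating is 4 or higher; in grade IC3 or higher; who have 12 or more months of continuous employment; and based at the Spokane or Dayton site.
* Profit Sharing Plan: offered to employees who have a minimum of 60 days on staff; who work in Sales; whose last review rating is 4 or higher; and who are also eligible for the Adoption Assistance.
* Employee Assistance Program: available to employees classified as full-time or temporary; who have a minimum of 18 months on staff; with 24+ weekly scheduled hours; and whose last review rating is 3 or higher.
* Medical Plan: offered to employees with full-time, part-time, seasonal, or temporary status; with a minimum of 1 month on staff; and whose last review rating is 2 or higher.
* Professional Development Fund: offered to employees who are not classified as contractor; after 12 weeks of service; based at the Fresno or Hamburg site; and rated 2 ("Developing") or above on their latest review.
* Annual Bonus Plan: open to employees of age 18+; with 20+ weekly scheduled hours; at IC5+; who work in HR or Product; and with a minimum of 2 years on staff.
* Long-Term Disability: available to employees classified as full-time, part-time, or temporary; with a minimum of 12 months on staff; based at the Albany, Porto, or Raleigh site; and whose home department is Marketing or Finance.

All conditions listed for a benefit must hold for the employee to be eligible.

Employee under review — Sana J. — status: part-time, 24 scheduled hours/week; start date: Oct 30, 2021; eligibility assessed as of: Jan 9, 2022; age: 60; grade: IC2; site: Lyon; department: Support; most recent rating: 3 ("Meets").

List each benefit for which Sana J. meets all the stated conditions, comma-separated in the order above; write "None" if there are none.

Service from Oct 30, 2021 to Jan 9, 2022: 71 days.
Education Assistance — service 71 days < 24 months (≈720 days) ✗ → not eligible.
Adoption Assistance — status part-time ✗ (requires full-time, seasonal, or temporary) → not eligible.
Profit Sharing Plan — service 71 days ≥ 60 days ✓; dept Support ✗ → not eligible.
Employee Assistance Program — status part-time ✗ (requires full-time or temporary) → not eligible.
Medical Plan — status part-time ✓; service 71 days ≥ 1 month (≈30 days) ✓; rating 3 ≥ 2 ✓ → eligible.
Professional Development Fund — status part-time ✓ (not excluded); service 71 days < 12 weeks (≈84 days) ✗ → not eligible.
Annual Bonus Plan — age 60 ≥ 18 ✓; 24 hrs/wk ≥ 20 ✓; grade IC2 < IC5 ✗ → not eligible.
Long-Term Disability — status part-time ✓; service 71 days < 12 months (≈360 days) ✗ → not eligible.

Medical Plan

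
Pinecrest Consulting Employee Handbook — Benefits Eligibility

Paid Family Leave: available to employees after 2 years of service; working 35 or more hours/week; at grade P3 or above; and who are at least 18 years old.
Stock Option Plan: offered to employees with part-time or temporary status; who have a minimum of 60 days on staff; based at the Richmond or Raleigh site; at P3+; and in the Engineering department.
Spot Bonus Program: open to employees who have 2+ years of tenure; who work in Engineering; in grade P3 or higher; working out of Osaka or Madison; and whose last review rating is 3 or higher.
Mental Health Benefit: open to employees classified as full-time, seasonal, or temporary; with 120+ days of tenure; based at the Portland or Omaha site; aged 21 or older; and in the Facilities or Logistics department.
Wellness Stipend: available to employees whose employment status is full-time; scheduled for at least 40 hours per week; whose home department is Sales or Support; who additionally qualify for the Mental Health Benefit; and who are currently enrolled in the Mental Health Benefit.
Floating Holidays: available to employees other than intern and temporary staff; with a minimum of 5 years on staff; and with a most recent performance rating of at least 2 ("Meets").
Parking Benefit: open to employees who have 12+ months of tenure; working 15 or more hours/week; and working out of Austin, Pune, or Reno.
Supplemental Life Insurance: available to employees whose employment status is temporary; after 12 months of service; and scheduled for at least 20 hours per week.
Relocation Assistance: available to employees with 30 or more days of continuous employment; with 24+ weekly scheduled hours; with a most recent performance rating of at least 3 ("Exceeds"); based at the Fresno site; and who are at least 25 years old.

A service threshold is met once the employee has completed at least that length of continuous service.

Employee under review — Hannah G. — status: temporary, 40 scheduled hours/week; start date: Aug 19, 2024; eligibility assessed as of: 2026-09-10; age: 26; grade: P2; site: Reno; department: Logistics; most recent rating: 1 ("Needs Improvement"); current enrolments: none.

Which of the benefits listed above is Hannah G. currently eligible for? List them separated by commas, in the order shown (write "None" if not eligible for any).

Service from Aug 19, 2024 to 2026-09-10: 752 days.
Paid Family Leave — service 752 days ≥ 2 years (≈730 days) ✓; 40 hrs/wk ≥ 35 ✓; grade P2 < P3 ✗ → not eligible.
Stock Option Plan — status temporary ✓; service 752 days ≥ 60 days ✓; site Reno ✗ (not Richmond or Raleigh) → not eligible.
Spot Bonus Program — service 752 days ≥ 2 years (≈730 days) ✓; dept Logistics ✗ → not eligible.
Mental Health Benefit — status temporary ✓; service 752 days ≥ 120 days ✓; site Reno ✗ (not Portland or Omaha) → not eligible.
Wellness Stipend — status temporary ✗ (requires full-time) → not eligible.
Floating Holidays — status temporary ✗ (excluded) → not eligible.
Parking Benefit — service 752 days ≥ 12 months (≈360 days) ✓; 40 hrs/wk ≥ 15 ✓; site Reno ✓ → eligible.
Supplemental Life Insurance — status temporary ✓; service 752 days ≥ 12 months (≈360 days) ✓; 40 hrs/wk ≥ 20 ✓ → eligible.
Relocation Assistance — service 752 days ≥ 30 days ✓; 40 hrs/wk ≥ 24 ✓; rating 1 < 3 ✗ → not eligible.

Parking Benefit, Supplemental Life Insurance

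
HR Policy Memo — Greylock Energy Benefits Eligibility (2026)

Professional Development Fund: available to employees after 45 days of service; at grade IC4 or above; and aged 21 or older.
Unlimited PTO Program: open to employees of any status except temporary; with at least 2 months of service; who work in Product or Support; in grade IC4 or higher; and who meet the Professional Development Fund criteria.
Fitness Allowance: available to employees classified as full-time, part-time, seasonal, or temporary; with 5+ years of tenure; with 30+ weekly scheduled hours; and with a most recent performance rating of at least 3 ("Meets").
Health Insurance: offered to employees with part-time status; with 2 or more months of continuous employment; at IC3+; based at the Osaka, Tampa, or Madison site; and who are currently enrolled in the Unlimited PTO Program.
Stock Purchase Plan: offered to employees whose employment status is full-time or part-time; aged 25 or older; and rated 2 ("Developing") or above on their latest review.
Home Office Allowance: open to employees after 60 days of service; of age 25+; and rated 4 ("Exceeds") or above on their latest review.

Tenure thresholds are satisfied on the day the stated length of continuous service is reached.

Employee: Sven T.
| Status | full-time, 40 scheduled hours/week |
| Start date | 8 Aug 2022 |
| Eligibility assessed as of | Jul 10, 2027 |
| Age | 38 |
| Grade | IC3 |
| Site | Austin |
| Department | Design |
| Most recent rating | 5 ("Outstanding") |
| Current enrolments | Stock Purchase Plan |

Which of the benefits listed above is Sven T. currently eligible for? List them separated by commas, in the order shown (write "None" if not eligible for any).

Stock Purchase Plan, Home Office Allowance

Service from 8 Aug 2022 to Jul 10, 2027: 1797 days.
Professional Development Fund — service 1797 days ≥ 45 days ✓; grade IC3 < IC4 ✗ → not eligible.
Unlimited PTO Program — status full-time ✓ (not excluded); service 1797 days ≥ 2 months (≈60 days) ✓; dept Design ✗ → not eligible.
Fitness Allowance — status full-time ✓; service 1797 days < 5 years (≈1825 days) ✗ → not eligible.
Health Insurance — status full-time ✗ (requires part-time) → not eligible.
Stock Purchase Plan — status full-time ✓; age 38 ≥ 25 ✓; rating 5 ≥ 2 ✓ → eligible.
Home Office Allowance — service 1797 days ≥ 60 days ✓; age 38 ≥ 25 ✓; rating 5 ≥ 4 ✓ → eligible.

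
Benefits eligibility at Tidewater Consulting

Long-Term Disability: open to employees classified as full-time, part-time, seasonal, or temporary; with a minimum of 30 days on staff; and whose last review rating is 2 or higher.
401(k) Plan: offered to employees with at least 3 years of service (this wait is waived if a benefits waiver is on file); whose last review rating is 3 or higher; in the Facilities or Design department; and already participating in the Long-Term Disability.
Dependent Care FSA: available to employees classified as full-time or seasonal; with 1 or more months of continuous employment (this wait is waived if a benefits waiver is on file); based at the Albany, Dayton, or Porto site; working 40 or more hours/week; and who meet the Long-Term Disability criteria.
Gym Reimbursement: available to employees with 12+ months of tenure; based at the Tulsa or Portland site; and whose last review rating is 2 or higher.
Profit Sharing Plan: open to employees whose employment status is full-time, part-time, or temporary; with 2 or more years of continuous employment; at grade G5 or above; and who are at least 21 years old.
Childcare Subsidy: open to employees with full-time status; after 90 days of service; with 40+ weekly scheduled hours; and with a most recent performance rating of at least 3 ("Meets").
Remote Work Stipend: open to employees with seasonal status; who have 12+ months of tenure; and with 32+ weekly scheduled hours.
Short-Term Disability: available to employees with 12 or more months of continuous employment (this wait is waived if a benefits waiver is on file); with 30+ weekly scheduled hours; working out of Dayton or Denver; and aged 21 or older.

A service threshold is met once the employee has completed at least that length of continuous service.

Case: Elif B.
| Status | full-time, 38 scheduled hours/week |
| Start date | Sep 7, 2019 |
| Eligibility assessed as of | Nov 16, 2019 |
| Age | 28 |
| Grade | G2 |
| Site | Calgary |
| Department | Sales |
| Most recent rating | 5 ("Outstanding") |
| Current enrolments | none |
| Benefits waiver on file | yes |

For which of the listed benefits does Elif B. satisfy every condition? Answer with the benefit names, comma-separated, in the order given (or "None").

Service from Sep 7, 2019 to Nov 16, 2019: 70 days.
Long-Term Disability — status full-time ✓; service 70 days ≥ 30 days ✓; rating 5 ≥ 2 ✓ → eligible.
401(k) Plan — benefits waiver on file ✓; rating 5 ≥ 3 ✓; dept Sales ✗ → not eligible.
Dependent Care FSA — status full-time ✓; benefits waiver on file ✓; site Calgary ✗ (not Albany, Dayton, or Porto) → not eligible.
Gym Reimbursement — service 70 days < 12 months (≈360 days) ✗ → not eligible.
Profit Sharing Plan — status full-time ✓; service 70 days < 2 years (≈730 days) ✗ → not eligible.
Childcare Subsidy — status full-time ✓; service 70 days < 90 days ✗ → not eligible.
Remote Work Stipend — status full-time ✗ (requires seasonal) → not eligible.
Short-Term Disability — benefits waiver on file ✓; 38 hrs/wk ≥ 30 ✓; site Calgary ✗ (not Dayton or Denver) → not eligible.

Long-Term Disability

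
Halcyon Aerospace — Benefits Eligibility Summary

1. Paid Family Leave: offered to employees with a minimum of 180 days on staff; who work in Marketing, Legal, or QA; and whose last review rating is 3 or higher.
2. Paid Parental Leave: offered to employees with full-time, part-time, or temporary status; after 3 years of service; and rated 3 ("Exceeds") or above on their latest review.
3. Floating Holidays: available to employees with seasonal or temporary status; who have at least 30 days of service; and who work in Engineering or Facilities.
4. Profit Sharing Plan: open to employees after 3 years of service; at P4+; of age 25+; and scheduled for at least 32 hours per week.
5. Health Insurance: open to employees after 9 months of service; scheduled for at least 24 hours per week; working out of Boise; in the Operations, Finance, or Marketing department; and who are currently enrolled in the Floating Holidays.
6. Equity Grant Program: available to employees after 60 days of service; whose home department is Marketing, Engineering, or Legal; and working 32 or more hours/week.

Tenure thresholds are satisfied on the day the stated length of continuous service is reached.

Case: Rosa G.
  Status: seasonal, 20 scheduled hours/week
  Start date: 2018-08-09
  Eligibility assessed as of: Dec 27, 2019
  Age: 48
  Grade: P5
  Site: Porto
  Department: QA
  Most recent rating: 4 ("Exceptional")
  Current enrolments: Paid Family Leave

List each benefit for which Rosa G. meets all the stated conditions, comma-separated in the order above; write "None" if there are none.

Service from 2018-08-09 to Dec 27, 2019: 505 days.
Paid Family Leave — service 505 days ≥ 180 days ✓; dept QA ✓; rating 4 ≥ 3 ✓ → eligible.
Paid Parental Leave — status seasonal ✗ (requires full-time, part-time, or temporary) → not eligible.
Floating Holidays — status seasonal ✓; service 505 days ≥ 30 days ✓; dept QA ✗ → not eligible.
Profit Sharing Plan — service 505 days < 3 years (≈1095 days) ✗ → not eligible.
Health Insurance — service 505 days ≥ 9 months (≈270 days) ✓; 20 hrs/wk < 24 ✗ → not eligible.
Equity Grant Program — service 505 days ≥ 60 days ✓; dept QA ✗ → not eligible.

Paid Family Leave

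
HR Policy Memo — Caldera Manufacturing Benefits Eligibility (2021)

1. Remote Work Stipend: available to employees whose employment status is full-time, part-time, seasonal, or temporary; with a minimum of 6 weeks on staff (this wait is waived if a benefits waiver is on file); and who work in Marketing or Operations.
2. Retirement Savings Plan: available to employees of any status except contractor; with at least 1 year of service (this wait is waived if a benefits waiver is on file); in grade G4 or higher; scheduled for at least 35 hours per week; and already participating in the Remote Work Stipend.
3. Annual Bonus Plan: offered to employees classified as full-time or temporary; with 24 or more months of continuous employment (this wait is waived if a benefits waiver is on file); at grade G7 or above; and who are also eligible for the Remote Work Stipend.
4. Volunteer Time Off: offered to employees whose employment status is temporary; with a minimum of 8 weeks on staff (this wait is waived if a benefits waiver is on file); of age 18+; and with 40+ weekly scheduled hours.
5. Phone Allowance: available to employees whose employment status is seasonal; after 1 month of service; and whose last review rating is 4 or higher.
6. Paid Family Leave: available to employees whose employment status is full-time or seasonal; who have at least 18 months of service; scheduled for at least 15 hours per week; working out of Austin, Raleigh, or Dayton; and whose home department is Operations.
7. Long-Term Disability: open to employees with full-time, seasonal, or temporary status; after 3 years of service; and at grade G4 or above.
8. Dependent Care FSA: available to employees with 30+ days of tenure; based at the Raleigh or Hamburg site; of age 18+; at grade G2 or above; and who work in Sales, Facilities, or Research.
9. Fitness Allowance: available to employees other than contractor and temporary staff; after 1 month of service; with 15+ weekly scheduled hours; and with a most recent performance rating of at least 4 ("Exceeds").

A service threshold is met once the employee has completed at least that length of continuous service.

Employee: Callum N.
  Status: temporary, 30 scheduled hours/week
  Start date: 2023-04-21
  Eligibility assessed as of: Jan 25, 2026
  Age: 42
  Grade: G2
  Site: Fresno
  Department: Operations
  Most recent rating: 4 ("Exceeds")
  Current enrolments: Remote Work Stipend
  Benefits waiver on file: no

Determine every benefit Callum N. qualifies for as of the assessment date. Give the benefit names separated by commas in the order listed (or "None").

Service from 2023-04-21 to Jan 25, 2026: 1010 days.
Remote Work Stipend — status temporary ✓; no waiver, service 1010 days ≥ 6 weeks (≈42 days) ✓; dept Operations ✓ → eligible.
Retirement Savings Plan — status temporary ✓ (not excluded); no waiver, service 1010 days ≥ 1 year (≈365 days) ✓; grade G2 < G4 ✗ → not eligible.
Annual Bonus Plan — status temporary ✓; no waiver, service 1010 days ≥ 24 months (≈720 days) ✓; grade G2 < G7 ✗ → not eligible.
Volunteer Time Off — status temporary ✓; no waiver, service 1010 days ≥ 8 weeks (≈56 days) ✓; age 42 ≥ 18 ✓; 30 hrs/wk < 40 ✗ → not eligible.
Phone Allowance — status temporary ✗ (requires seasonal) → not eligible.
Paid Family Leave — status temporary ✗ (requires full-time or seasonal) → not eligible.
Long-Term Disability — status temporary ✓; service 1010 days < 3 years (≈1095 days) ✗ → not eligible.
Dependent Care FSA — service 1010 days ≥ 30 days ✓; site Fresno ✗ (not Raleigh or Hamburg) → not eligible.
Fitness Allowance — status temporary ✗ (excluded) → not eligible.

Remote Work Stipend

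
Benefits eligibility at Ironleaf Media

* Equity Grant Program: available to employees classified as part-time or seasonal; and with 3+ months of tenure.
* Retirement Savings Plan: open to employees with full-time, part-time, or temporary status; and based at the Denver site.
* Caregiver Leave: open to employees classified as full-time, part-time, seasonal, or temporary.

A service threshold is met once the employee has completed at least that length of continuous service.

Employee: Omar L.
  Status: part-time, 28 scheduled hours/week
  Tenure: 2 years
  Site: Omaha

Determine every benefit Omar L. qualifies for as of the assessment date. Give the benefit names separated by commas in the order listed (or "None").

Equity Grant Program — status part-time ✓; service 2 years ≥ 3 months (≈90 days) ✓ → eligible.
Retirement Savings Plan — status part-time ✓; site Omaha ✗ (not Denver) → not eligible.
Caregiver Leave — status part-time ✓ → eligible.

Equity Grant Program, Caregiver Leave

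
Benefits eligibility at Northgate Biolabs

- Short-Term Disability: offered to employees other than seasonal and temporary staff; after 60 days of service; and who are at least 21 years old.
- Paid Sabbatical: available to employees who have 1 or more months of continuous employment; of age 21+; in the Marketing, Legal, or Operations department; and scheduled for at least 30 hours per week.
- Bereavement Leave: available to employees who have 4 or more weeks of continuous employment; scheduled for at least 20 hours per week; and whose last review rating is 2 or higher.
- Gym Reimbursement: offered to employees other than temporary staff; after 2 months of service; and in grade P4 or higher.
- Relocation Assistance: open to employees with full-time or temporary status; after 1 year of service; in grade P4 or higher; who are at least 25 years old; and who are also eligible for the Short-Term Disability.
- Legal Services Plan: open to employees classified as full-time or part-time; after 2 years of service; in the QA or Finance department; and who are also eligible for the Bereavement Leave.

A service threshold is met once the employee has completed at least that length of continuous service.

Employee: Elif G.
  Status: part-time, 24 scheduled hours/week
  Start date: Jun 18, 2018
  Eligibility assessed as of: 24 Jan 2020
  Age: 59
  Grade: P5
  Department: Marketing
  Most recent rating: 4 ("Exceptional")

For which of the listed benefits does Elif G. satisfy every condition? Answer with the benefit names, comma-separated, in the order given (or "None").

Short-Term Disability, Bereavement Leave, Gym Reimbursement

Service from Jun 18, 2018 to 24 Jan 2020: 585 days.
Short-Term Disability — status part-time ✓ (not excluded); service 585 days ≥ 60 days ✓; age 59 ≥ 21 ✓ → eligible.
Paid Sabbatical — service 585 days ≥ 1 month (≈30 days) ✓; age 59 ≥ 21 ✓; dept Marketing ✓; 24 hrs/wk < 30 ✗ → not eligible.
Bereavement Leave — service 585 days ≥ 4 weeks (≈28 days) ✓; 24 hrs/wk ≥ 20 ✓; rating 4 ≥ 2 ✓ → eligible.
Gym Reimbursement — status part-time ✓ (not excluded); service 585 days ≥ 2 months (≈60 days) ✓; grade P5 ≥ P4 ✓ → eligible.
Relocation Assistance — status part-time ✗ (requires full-time or temporary) → not eligible.
Legal Services Plan — status part-time ✓; service 585 days < 2 years (≈730 days) ✗ → not eligible.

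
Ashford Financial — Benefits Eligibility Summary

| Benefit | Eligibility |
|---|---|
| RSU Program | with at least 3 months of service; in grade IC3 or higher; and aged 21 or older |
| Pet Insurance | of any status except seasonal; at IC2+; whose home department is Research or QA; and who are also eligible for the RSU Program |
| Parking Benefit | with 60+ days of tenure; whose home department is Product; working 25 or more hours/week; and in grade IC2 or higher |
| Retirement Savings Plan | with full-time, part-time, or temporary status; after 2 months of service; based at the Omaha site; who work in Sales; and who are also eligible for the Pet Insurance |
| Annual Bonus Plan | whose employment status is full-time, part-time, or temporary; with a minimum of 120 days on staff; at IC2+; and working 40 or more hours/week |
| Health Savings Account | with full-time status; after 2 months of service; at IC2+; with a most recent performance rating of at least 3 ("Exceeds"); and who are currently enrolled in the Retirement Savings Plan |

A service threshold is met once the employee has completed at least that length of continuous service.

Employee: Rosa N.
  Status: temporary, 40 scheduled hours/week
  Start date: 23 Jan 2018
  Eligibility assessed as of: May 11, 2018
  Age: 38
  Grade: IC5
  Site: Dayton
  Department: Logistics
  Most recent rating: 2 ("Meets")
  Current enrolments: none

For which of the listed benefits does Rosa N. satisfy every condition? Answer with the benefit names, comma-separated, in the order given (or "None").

Service from 23 Jan 2018 to May 11, 2018: 108 days.
RSU Program — service 108 days ≥ 3 months (≈90 days) ✓; grade IC5 ≥ IC3 ✓; age 38 ≥ 21 ✓ → eligible.
Pet Insurance — status temporary ✓ (not excluded); grade IC5 ≥ IC2 ✓; dept Logistics ✗ → not eligible.
Parking Benefit — service 108 days ≥ 60 days ✓; dept Logistics ✗ → not eligible.
Retirement Savings Plan — status temporary ✓; service 108 days ≥ 2 months (≈60 days) ✓; site Dayton ✗ (not Omaha) → not eligible.
Annual Bonus Plan — status temporary ✓; service 108 days < 120 days ✗ → not eligible.
Health Savings Account — status temporary ✗ (requires full-time) → not eligible.

RSU Program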